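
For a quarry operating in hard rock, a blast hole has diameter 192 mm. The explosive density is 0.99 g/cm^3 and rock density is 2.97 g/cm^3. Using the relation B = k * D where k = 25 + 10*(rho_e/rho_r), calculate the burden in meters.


First, compute k:
rho_e / rho_r = 0.99 / 2.97 = 0.3333333333
k = 25 + 10 * 0.3333333333 = 28.33333333
Then, compute burden:
B = k * D / 1000 = 28.33333333 * 192 / 1000
= 5440 / 1000
= 5.44 m

5.44 m


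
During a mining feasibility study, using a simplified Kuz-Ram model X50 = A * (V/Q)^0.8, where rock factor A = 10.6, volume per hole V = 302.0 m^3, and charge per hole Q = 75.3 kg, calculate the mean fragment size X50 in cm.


32.2015 cm

Compute V/Q:
V/Q = 302.0 / 75.3 = 4.01062417
Raise to the power 0.8:
(V/Q)^0.8 = 4.01062417^0.8 = 3.037872716
Multiply by A:
X50 = 10.6 * 3.037872716
= 32.2015 cm


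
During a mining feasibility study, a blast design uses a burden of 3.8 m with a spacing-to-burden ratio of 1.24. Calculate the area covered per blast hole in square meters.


First, find the spacing:
Spacing = burden * ratio = 3.8 * 1.24
= 4.712 m
Then, calculate the area:
Area = burden * spacing = 3.8 * 4.712
= 17.9056 m^2

17.9056 m^2


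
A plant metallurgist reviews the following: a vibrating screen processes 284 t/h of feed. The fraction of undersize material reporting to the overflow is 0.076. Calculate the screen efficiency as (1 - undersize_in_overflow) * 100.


Screen efficiency = (1 - fraction of undersize in overflow) * 100
= (1 - 0.076) * 100
= 0.924 * 100
= 92.4%

92.4%


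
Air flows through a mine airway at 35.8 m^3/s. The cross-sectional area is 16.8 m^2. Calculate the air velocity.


Velocity = flow rate / cross-sectional area
= 35.8 / 16.8
= 2.131 m/s

2.131 m/s


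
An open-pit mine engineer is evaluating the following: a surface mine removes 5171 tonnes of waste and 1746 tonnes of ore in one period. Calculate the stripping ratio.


2.9616

Stripping ratio = waste tonnage / ore tonnage
= 5171 / 1746
= 2.9616


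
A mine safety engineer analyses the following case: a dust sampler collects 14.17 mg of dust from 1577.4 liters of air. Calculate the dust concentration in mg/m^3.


8.9831 mg/m^3

Convert liters to m^3: 1 m^3 = 1000 L
Concentration = mass / volume * 1000
= 14.17 / 1577.4 * 1000
= 0.008983136807 * 1000
= 8.9831 mg/m^3


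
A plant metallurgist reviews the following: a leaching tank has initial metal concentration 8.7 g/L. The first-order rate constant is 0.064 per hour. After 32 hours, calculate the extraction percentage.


Compute the exponent:
-k * t = -0.064 * 32 = -2.048
Remaining concentration:
C = 8.7 * exp(-2.048)
= 8.7 * 0.128992631
= 1.12223589 g/L
Extracted = 8.7 - 1.12223589 = 7.57776411 g/L
Extraction % = 7.57776411 / 8.7 * 100
= 87.1007%

87.1007%


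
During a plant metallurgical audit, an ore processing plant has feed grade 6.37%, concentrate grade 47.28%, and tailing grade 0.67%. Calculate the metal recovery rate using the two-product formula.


Using the two-product formula:
R = 100 * c * (f - t) / (f * (c - t))
Numerator = 100 * 47.28 * (6.37 - 0.67)
= 100 * 47.28 * 5.7
= 26949.6
Denominator = 6.37 * (47.28 - 0.67)
= 6.37 * 46.61
= 296.9057
R = 26949.6 / 296.9057
= 90.7682%

90.7682%


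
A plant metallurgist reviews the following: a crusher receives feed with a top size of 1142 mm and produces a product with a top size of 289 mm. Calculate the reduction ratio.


Reduction ratio = feed size / product size
= 1142 / 289
= 3.9516

3.9516


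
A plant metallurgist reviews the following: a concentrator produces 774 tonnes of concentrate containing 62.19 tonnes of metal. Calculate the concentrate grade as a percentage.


8.0349%

Grade = (metal in concentrate / concentrate mass) * 100
= (62.19 / 774) * 100
= 0.08034883721 * 100
= 8.0349%


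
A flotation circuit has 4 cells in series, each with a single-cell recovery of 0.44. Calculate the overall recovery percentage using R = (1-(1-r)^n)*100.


90.1655%

Complement of single-cell recovery:
1 - r = 1 - 0.44 = 0.56
Raise to power n:
(1 - r)^4 = 0.56^4 = 0.09834496
Overall recovery:
R = (1 - 0.09834496) * 100
= 90.1655%


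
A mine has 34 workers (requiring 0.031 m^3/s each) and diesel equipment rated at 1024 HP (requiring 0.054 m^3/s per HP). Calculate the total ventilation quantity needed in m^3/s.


56.35 m^3/s

Airflow for workers:
Q_people = 34 * 0.031 = 1.054 m^3/s
Airflow for diesel equipment:
Q_diesel = 1024 * 0.054 = 55.296 m^3/s
Total ventilation:
Q_total = 1.054 + 55.296
= 56.35 m^3/s


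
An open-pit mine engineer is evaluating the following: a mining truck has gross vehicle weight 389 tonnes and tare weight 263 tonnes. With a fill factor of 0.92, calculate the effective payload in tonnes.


115.92 tonnes

Maximum payload = gross - tare
= 389 - 263 = 126 tonnes
Effective payload = max payload * fill factor
= 126 * 0.92
= 115.92 tonnes


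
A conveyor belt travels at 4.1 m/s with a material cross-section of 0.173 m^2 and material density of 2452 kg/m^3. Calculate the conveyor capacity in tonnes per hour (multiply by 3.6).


Volumetric flow = speed * area
= 4.1 * 0.173 = 0.7093 m^3/s
Mass flow = volumetric * density
= 0.7093 * 2452 = 1739.2036 kg/s
Convert to t/h: multiply by 3.6
Capacity = 1739.2036 * 3.6
= 6261.133 t/h

6261.133 t/h


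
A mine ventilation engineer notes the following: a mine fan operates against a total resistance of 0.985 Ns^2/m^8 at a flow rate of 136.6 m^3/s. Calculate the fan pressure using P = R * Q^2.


Compute Q^2:
Q^2 = 136.6^2 = 18659.56
Compute pressure:
P = R * Q^2 = 0.985 * 18659.56
= 18379.6666 Pa

18379.6666 Pa


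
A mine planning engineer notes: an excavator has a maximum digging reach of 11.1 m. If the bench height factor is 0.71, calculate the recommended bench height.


7.881 m

Bench height = reach * factor
= 11.1 * 0.71
= 7.881 m


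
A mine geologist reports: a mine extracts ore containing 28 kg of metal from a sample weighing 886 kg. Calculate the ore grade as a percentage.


Ore grade = (metal mass / ore mass) * 100
= (28 / 886) * 100
= 0.0316027088 * 100
= 3.1603%

3.1603%


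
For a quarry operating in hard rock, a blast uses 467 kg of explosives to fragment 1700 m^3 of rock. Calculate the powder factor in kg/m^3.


Powder factor = explosive mass / rock volume
= 467 / 1700
= 0.2747 kg/m^3

0.2747 kg/m^3


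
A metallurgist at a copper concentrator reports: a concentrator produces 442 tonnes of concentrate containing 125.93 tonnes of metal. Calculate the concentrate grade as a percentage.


Grade = (metal in concentrate / concentrate mass) * 100
= (125.93 / 442) * 100
= 0.2849095023 * 100
= 28.491%

28.491%


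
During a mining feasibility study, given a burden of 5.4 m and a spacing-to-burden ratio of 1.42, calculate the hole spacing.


Spacing = burden * ratio
= 5.4 * 1.42
= 7.668 m

7.668 m


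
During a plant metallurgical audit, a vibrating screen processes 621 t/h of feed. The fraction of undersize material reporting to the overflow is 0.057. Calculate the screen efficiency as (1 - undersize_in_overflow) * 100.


Screen efficiency = (1 - fraction of undersize in overflow) * 100
= (1 - 0.057) * 100
= 0.943 * 100
= 94.3%

94.3%


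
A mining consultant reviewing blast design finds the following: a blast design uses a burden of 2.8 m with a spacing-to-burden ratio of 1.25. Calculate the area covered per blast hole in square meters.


First, find the spacing:
Spacing = burden * ratio = 2.8 * 1.25
= 3.5 m
Then, calculate the area:
Area = burden * spacing = 2.8 * 3.5
= 9.8 m^2

9.8 m^2


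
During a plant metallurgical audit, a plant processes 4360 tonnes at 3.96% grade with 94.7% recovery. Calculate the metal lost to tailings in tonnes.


Total metal in feed:
= 4360 * 3.96 / 100 = 172.656 tonnes
Metal recovered:
= 172.656 * 94.7 / 100 = 163.505232 tonnes
Metal lost to tailings:
= 172.656 - 163.505232
= 9.1508 tonnes

9.1508 tonnes


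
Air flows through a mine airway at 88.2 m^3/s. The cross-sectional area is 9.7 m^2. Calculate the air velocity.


9.0928 m/s

Velocity = flow rate / cross-sectional area
= 88.2 / 9.7
= 9.0928 m/s


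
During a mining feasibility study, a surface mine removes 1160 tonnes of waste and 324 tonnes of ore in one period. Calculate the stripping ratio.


3.5802

Stripping ratio = waste tonnage / ore tonnage
= 1160 / 324
= 3.5802


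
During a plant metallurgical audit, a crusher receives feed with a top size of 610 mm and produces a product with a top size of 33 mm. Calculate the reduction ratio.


18.4848

Reduction ratio = feed size / product size
= 610 / 33
= 18.4848


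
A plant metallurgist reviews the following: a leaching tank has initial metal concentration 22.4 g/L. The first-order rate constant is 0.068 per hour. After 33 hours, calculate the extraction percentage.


Compute the exponent:
-k * t = -0.068 * 33 = -2.244
Remaining concentration:
C = 22.4 * exp(-2.244)
= 22.4 * 0.1060335209
= 2.375150868 g/L
Extracted = 22.4 - 2.375150868 = 20.02484913 g/L
Extraction % = 20.02484913 / 22.4 * 100
= 89.3966%

89.3966%


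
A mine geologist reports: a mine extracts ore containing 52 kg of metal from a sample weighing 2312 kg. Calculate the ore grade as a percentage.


Ore grade = (metal mass / ore mass) * 100
= (52 / 2312) * 100
= 0.02249134948 * 100
= 2.2491%

2.2491%


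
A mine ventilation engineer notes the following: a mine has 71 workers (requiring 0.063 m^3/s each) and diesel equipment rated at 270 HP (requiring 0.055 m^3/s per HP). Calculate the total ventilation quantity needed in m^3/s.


19.323 m^3/s

Airflow for workers:
Q_people = 71 * 0.063 = 4.473 m^3/s
Airflow for diesel equipment:
Q_diesel = 270 * 0.055 = 14.85 m^3/s
Total ventilation:
Q_total = 4.473 + 14.85
= 19.323 m^3/s


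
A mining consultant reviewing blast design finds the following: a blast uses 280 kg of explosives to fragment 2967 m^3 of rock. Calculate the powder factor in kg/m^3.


0.0944 kg/m^3

Powder factor = explosive mass / rock volume
= 280 / 2967
= 0.0944 kg/m^3


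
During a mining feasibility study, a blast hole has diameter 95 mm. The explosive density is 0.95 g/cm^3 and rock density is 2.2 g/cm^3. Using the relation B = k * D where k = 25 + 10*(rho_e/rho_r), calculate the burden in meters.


First, compute k:
rho_e / rho_r = 0.95 / 2.2 = 0.4318181818
k = 25 + 10 * 0.4318181818 = 29.31818182
Then, compute burden:
B = k * D / 1000 = 29.31818182 * 95 / 1000
= 2785.227273 / 1000
= 2.7852 m

2.7852 m


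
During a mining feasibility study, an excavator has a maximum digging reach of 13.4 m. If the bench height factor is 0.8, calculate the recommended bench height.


10.72 m

Bench height = reach * factor
= 13.4 * 0.8
= 10.72 m


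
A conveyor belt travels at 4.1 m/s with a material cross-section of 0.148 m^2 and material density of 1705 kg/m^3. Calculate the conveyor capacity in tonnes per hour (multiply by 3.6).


Volumetric flow = speed * area
= 4.1 * 0.148 = 0.6068 m^3/s
Mass flow = volumetric * density
= 0.6068 * 1705 = 1034.594 kg/s
Convert to t/h: multiply by 3.6
Capacity = 1034.594 * 3.6
= 3724.5384 t/h

3724.5384 t/h


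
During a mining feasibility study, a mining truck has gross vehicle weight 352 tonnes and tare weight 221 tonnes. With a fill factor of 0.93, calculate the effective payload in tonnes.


Maximum payload = gross - tare
= 352 - 221 = 131 tonnes
Effective payload = max payload * fill factor
= 131 * 0.93
= 121.83 tonnes

121.83 tonnes


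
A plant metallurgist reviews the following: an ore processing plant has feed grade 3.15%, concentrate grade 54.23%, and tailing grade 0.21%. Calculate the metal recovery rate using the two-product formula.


Using the two-product formula:
R = 100 * c * (f - t) / (f * (c - t))
Numerator = 100 * 54.23 * (3.15 - 0.21)
= 100 * 54.23 * 2.94
= 15943.62
Denominator = 3.15 * (54.23 - 0.21)
= 3.15 * 54.02
= 170.163
R = 15943.62 / 170.163
= 93.6962%

93.6962%


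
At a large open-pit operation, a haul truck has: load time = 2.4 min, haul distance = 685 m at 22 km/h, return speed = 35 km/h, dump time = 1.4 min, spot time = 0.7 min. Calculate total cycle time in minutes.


Convert haul speed to m/min: 22 * 1000/60 = 366.6666667 m/min
Haul time = 685 / 366.6666667 = 1.868181818 min
Convert return speed to m/min: 35 * 1000/60 = 583.3333333 m/min
Return time = 685 / 583.3333333 = 1.174285714 min
Total cycle time:
= 2.4 + 1.868181818 + 1.4 + 1.174285714 + 0.7
= 7.5425 min

7.5425 min


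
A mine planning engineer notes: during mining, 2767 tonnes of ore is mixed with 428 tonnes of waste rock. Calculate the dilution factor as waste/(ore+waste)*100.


13.3959%

Total material = ore + waste
= 2767 + 428 = 3195 tonnes
Dilution = waste / total * 100
= 428 / 3195 * 100
= 0.1339593114 * 100
= 13.3959%


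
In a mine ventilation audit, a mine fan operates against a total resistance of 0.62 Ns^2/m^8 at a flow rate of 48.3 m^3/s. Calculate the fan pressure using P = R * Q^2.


Compute Q^2:
Q^2 = 48.3^2 = 2332.89
Compute pressure:
P = R * Q^2 = 0.62 * 2332.89
= 1446.3918 Pa

1446.3918 Pa


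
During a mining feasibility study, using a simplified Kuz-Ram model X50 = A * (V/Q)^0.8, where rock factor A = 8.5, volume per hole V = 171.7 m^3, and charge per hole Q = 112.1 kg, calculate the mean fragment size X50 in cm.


Compute V/Q:
V/Q = 171.7 / 112.1 = 1.531668153
Raise to the power 0.8:
(V/Q)^0.8 = 1.531668153^0.8 = 1.406474122
Multiply by A:
X50 = 8.5 * 1.406474122
= 11.955 cm

11.955 cm


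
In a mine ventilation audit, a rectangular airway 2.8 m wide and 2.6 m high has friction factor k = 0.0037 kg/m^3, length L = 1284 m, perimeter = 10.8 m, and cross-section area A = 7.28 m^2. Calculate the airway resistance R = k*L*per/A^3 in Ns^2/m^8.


Compute the numerator:
k * L * per = 0.0037 * 1284 * 10.8
= 51.30864
Compute the denominator:
A^3 = 7.28^3 = 385.828352
Resistance:
R = 51.30864 / 385.828352
= 0.133 Ns^2/m^8

0.133 Ns^2/m^8


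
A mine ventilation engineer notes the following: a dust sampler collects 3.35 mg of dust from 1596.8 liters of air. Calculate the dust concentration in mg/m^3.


2.0979 mg/m^3

Convert liters to m^3: 1 m^3 = 1000 L
Concentration = mass / volume * 1000
= 3.35 / 1596.8 * 1000
= 0.002097945892 * 1000
= 2.0979 mg/m^3


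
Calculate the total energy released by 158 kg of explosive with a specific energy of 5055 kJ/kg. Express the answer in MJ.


Energy = mass * specific_energy / 1000
= 158 * 5055 / 1000
= 798690 / 1000
= 798.69 MJ

798.69 MJ


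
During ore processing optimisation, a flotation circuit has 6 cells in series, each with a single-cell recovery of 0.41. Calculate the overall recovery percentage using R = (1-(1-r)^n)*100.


95.7819%

Complement of single-cell recovery:
1 - r = 1 - 0.41 = 0.59
Raise to power n:
(1 - r)^6 = 0.59^6 = 0.04218053364
Overall recovery:
R = (1 - 0.04218053364) * 100
= 95.7819%


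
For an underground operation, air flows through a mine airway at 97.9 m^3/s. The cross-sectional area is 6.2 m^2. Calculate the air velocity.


15.7903 m/s

Velocity = flow rate / cross-sectional area
= 97.9 / 6.2
= 15.7903 m/s


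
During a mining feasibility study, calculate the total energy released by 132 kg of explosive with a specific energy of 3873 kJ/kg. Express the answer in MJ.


511.236 MJ

Energy = mass * specific_energy / 1000
= 132 * 3873 / 1000
= 511236 / 1000
= 511.236 MJ


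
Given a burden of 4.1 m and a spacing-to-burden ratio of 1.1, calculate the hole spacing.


Spacing = burden * ratio
= 4.1 * 1.1
= 4.51 m

4.51 m


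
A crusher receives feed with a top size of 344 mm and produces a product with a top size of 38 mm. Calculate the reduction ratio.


9.0526

Reduction ratio = feed size / product size
= 344 / 38
= 9.0526


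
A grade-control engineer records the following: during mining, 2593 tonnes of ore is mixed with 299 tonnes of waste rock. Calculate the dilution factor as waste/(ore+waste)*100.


10.3389%

Total material = ore + waste
= 2593 + 299 = 2892 tonnes
Dilution = waste / total * 100
= 299 / 2892 * 100
= 0.1033886584 * 100
= 10.3389%


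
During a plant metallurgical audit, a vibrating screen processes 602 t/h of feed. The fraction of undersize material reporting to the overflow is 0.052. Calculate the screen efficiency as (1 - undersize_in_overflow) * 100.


94.8%

Screen efficiency = (1 - fraction of undersize in overflow) * 100
= (1 - 0.052) * 100
= 0.948 * 100
= 94.8%


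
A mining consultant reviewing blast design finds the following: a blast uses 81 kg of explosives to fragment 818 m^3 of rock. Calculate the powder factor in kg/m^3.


Powder factor = explosive mass / rock volume
= 81 / 818
= 0.099 kg/m^3

0.099 kg/m^3


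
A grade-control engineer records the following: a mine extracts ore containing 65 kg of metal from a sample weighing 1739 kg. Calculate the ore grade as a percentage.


3.7378%

Ore grade = (metal mass / ore mass) * 100
= (65 / 1739) * 100
= 0.03737780334 * 100
= 3.7378%


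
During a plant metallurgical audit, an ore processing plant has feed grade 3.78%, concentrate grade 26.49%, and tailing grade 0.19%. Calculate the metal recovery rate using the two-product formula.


Using the two-product formula:
R = 100 * c * (f - t) / (f * (c - t))
Numerator = 100 * 26.49 * (3.78 - 0.19)
= 100 * 26.49 * 3.59
= 9509.91
Denominator = 3.78 * (26.49 - 0.19)
= 3.78 * 26.3
= 99.414
R = 9509.91 / 99.414
= 95.6597%

95.6597%


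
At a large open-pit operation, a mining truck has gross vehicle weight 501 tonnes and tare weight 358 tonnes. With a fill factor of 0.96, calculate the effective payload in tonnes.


Maximum payload = gross - tare
= 501 - 358 = 143 tonnes
Effective payload = max payload * fill factor
= 143 * 0.96
= 137.28 tonnes

137.28 tonnes


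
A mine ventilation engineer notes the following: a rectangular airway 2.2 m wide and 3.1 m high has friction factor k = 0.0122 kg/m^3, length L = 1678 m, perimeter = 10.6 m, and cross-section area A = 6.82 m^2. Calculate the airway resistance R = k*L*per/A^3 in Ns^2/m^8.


0.6841 Ns^2/m^8

Compute the numerator:
k * L * per = 0.0122 * 1678 * 10.6
= 216.99896
Compute the denominator:
A^3 = 6.82^3 = 317.214568
Resistance:
R = 216.99896 / 317.214568
= 0.6841 Ns^2/m^8


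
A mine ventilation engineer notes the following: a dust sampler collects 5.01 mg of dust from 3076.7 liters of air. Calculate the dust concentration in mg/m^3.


Convert liters to m^3: 1 m^3 = 1000 L
Concentration = mass / volume * 1000
= 5.01 / 3076.7 * 1000
= 0.001628368057 * 1000
= 1.6284 mg/m^3

1.6284 mg/m^3


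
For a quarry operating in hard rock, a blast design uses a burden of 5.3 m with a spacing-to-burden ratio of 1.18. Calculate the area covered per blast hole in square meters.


33.1462 m^2

First, find the spacing:
Spacing = burden * ratio = 5.3 * 1.18
= 6.254 m
Then, calculate the area:
Area = burden * spacing = 5.3 * 6.254
= 33.1462 m^2


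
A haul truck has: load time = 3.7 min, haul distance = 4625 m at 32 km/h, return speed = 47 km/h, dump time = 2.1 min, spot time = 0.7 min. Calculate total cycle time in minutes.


Convert haul speed to m/min: 32 * 1000/60 = 533.3333333 m/min
Haul time = 4625 / 533.3333333 = 8.671875 min
Convert return speed to m/min: 47 * 1000/60 = 783.3333333 m/min
Return time = 4625 / 783.3333333 = 5.904255319 min
Total cycle time:
= 3.7 + 8.671875 + 2.1 + 5.904255319 + 0.7
= 21.0761 min

21.0761 min


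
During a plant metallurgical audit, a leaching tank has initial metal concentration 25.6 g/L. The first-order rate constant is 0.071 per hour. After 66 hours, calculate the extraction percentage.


99.0776%

Compute the exponent:
-k * t = -0.071 * 66 = -4.686
Remaining concentration:
C = 25.6 * exp(-4.686)
= 25.6 * 0.009223506492
= 0.2361217662 g/L
Extracted = 25.6 - 0.2361217662 = 25.36387823 g/L
Extraction % = 25.36387823 / 25.6 * 100
= 99.0776%


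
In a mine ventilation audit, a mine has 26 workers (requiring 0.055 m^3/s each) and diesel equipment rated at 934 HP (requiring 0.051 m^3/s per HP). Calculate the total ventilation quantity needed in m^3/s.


49.064 m^3/s

Airflow for workers:
Q_people = 26 * 0.055 = 1.43 m^3/s
Airflow for diesel equipment:
Q_diesel = 934 * 0.051 = 47.634 m^3/s
Total ventilation:
Q_total = 1.43 + 47.634
= 49.064 m^3/s


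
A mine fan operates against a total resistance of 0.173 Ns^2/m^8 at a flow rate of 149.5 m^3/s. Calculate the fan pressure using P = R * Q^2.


3866.5933 Pa

Compute Q^2:
Q^2 = 149.5^2 = 22350.25
Compute pressure:
P = R * Q^2 = 0.173 * 22350.25
= 3866.5933 Pa


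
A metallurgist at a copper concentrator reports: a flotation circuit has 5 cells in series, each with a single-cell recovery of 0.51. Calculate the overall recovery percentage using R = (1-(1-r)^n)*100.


97.1752%

Complement of single-cell recovery:
1 - r = 1 - 0.51 = 0.49
Raise to power n:
(1 - r)^5 = 0.49^5 = 0.0282475249
Overall recovery:
R = (1 - 0.0282475249) * 100
= 97.1752%


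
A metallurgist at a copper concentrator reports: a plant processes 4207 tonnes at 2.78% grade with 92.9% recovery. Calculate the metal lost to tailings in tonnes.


Total metal in feed:
= 4207 * 2.78 / 100 = 116.9546 tonnes
Metal recovered:
= 116.9546 * 92.9 / 100 = 108.6508234 tonnes
Metal lost to tailings:
= 116.9546 - 108.6508234
= 8.3038 tonnes

8.3038 tonnes


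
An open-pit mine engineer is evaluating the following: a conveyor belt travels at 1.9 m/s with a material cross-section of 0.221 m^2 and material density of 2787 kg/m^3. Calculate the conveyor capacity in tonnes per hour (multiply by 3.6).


Volumetric flow = speed * area
= 1.9 * 0.221 = 0.4199 m^3/s
Mass flow = volumetric * density
= 0.4199 * 2787 = 1170.2613 kg/s
Convert to t/h: multiply by 3.6
Capacity = 1170.2613 * 3.6
= 4212.9407 t/h

4212.9407 t/h


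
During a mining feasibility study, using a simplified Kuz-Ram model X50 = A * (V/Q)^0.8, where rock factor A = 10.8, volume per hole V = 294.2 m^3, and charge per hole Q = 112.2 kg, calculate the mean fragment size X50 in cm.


Compute V/Q:
V/Q = 294.2 / 112.2 = 2.622103387
Raise to the power 0.8:
(V/Q)^0.8 = 2.622103387^0.8 = 2.162319422
Multiply by A:
X50 = 10.8 * 2.162319422
= 23.353 cm

23.353 cm


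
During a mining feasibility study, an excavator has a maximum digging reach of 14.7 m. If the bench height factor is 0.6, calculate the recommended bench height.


8.82 m

Bench height = reach * factor
= 14.7 * 0.6
= 8.82 m


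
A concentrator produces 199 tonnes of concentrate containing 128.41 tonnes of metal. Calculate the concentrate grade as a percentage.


Grade = (metal in concentrate / concentrate mass) * 100
= (128.41 / 199) * 100
= 0.6452763819 * 100
= 64.5276%

64.5276%


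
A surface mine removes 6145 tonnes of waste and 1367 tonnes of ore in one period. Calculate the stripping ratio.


Stripping ratio = waste tonnage / ore tonnage
= 6145 / 1367
= 4.4952

4.4952


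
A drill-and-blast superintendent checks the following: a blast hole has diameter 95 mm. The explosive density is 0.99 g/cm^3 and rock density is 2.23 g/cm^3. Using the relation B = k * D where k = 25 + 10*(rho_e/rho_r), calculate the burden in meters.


2.7967 m

First, compute k:
rho_e / rho_r = 0.99 / 2.23 = 0.4439461883
k = 25 + 10 * 0.4439461883 = 29.43946188
Then, compute burden:
B = k * D / 1000 = 29.43946188 * 95 / 1000
= 2796.748879 / 1000
= 2.7967 m


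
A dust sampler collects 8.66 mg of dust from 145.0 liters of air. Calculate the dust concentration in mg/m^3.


Convert liters to m^3: 1 m^3 = 1000 L
Concentration = mass / volume * 1000
= 8.66 / 145.0 * 1000
= 0.05972413793 * 1000
= 59.7241 mg/m^3

59.7241 mg/m^3


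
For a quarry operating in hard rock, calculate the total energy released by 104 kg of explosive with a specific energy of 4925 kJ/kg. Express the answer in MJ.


512.2 MJ

Energy = mass * specific_energy / 1000
= 104 * 4925 / 1000
= 512200 / 1000
= 512.2 MJ


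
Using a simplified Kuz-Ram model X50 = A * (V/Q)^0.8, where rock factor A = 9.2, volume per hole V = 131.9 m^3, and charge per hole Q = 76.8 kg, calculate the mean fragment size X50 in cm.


Compute V/Q:
V/Q = 131.9 / 76.8 = 1.717447917
Raise to the power 0.8:
(V/Q)^0.8 = 1.717447917^0.8 = 1.541369853
Multiply by A:
X50 = 9.2 * 1.541369853
= 14.1806 cm

14.1806 cm


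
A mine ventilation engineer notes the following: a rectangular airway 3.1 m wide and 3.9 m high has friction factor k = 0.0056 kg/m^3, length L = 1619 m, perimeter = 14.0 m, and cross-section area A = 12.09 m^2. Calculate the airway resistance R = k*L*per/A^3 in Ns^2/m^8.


Compute the numerator:
k * L * per = 0.0056 * 1619 * 14.0
= 126.9296
Compute the denominator:
A^3 = 12.09^3 = 1767.172329
Resistance:
R = 126.9296 / 1767.172329
= 0.0718 Ns^2/m^8

0.0718 Ns^2/m^8


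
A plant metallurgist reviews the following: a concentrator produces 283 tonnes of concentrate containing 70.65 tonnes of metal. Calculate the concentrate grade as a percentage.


Grade = (metal in concentrate / concentrate mass) * 100
= (70.65 / 283) * 100
= 0.2496466431 * 100
= 24.9647%

24.9647%


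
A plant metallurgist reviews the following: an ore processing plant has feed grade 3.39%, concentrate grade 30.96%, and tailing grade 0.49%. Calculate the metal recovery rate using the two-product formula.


Using the two-product formula:
R = 100 * c * (f - t) / (f * (c - t))
Numerator = 100 * 30.96 * (3.39 - 0.49)
= 100 * 30.96 * 2.9
= 8978.4
Denominator = 3.39 * (30.96 - 0.49)
= 3.39 * 30.47
= 103.2933
R = 8978.4 / 103.2933
= 86.9214%

86.9214%


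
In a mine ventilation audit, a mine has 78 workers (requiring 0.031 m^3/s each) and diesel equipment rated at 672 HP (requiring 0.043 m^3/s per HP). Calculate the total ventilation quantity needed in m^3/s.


31.314 m^3/s

Airflow for workers:
Q_people = 78 * 0.031 = 2.418 m^3/s
Airflow for diesel equipment:
Q_diesel = 672 * 0.043 = 28.896 m^3/s
Total ventilation:
Q_total = 2.418 + 28.896
= 31.314 m^3/s


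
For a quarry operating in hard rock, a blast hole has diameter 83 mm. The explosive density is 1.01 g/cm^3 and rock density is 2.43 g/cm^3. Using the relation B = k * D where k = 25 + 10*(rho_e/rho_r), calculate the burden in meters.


2.42 m

First, compute k:
rho_e / rho_r = 1.01 / 2.43 = 0.4156378601
k = 25 + 10 * 0.4156378601 = 29.1563786
Then, compute burden:
B = k * D / 1000 = 29.1563786 * 83 / 1000
= 2419.979424 / 1000
= 2.42 m


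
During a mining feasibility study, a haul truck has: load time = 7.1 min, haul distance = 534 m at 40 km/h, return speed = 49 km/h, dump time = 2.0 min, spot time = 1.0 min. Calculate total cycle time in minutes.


Convert haul speed to m/min: 40 * 1000/60 = 666.6666667 m/min
Haul time = 534 / 666.6666667 = 0.801 min
Convert return speed to m/min: 49 * 1000/60 = 816.6666667 m/min
Return time = 534 / 816.6666667 = 0.653877551 min
Total cycle time:
= 7.1 + 0.801 + 2.0 + 0.653877551 + 1.0
= 11.5549 min

11.5549 min


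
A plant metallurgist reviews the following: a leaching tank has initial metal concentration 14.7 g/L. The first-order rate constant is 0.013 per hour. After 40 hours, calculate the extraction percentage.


Compute the exponent:
-k * t = -0.013 * 40 = -0.52
Remaining concentration:
C = 14.7 * exp(-0.52)
= 14.7 * 0.594520548
= 8.739452055 g/L
Extracted = 14.7 - 8.739452055 = 5.960547945 g/L
Extraction % = 5.960547945 / 14.7 * 100
= 40.5479%

40.5479%


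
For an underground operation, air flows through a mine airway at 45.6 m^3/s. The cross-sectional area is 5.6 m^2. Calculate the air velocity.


Velocity = flow rate / cross-sectional area
= 45.6 / 5.6
= 8.1429 m/s

8.1429 m/s


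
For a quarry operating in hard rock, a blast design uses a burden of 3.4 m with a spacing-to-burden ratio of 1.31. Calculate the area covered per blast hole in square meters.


First, find the spacing:
Spacing = burden * ratio = 3.4 * 1.31
= 4.454 m
Then, calculate the area:
Area = burden * spacing = 3.4 * 4.454
= 15.1436 m^2

15.1436 m^2


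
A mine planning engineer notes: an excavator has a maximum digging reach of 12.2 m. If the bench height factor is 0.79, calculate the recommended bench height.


Bench height = reach * factor
= 12.2 * 0.79
= 9.638 m

9.638 m


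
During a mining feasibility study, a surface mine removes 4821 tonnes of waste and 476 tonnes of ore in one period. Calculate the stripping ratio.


10.1282

Stripping ratio = waste tonnage / ore tonnage
= 4821 / 476
= 10.1282


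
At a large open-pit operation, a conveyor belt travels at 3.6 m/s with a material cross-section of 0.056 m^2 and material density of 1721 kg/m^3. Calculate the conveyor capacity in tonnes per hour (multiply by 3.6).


1249.033 t/h

Volumetric flow = speed * area
= 3.6 * 0.056 = 0.2016 m^3/s
Mass flow = volumetric * density
= 0.2016 * 1721 = 346.9536 kg/s
Convert to t/h: multiply by 3.6
Capacity = 346.9536 * 3.6
= 1249.033 t/h


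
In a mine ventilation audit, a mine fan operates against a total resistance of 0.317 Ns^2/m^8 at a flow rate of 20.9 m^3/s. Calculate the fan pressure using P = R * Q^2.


138.4688 Pa

Compute Q^2:
Q^2 = 20.9^2 = 436.81
Compute pressure:
P = R * Q^2 = 0.317 * 436.81
= 138.4688 Pa


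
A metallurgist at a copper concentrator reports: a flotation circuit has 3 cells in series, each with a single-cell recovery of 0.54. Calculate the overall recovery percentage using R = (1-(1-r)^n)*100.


Complement of single-cell recovery:
1 - r = 1 - 0.54 = 0.46
Raise to power n:
(1 - r)^3 = 0.46^3 = 0.097336
Overall recovery:
R = (1 - 0.097336) * 100
= 90.2664%

90.2664%


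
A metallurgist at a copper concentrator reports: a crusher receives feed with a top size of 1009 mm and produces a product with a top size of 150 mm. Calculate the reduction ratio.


Reduction ratio = feed size / product size
= 1009 / 150
= 6.7267

6.7267


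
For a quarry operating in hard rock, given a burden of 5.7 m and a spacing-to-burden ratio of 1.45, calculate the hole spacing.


8.265 m

Spacing = burden * ratio
= 5.7 * 1.45
= 8.265 m


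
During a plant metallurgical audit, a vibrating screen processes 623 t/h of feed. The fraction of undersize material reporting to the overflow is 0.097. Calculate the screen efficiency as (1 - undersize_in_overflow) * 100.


Screen efficiency = (1 - fraction of undersize in overflow) * 100
= (1 - 0.097) * 100
= 0.903 * 100
= 90.3%

90.3%


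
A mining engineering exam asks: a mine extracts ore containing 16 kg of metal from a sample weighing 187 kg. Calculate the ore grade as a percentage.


Ore grade = (metal mass / ore mass) * 100
= (16 / 187) * 100
= 0.08556149733 * 100
= 8.5561%

8.5561%


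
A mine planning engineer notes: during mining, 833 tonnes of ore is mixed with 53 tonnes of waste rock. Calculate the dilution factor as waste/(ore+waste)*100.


5.9819%

Total material = ore + waste
= 833 + 53 = 886 tonnes
Dilution = waste / total * 100
= 53 / 886 * 100
= 0.05981941309 * 100
= 5.9819%


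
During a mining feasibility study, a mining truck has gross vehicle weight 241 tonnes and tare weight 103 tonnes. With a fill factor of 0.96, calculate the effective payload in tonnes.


Maximum payload = gross - tare
= 241 - 103 = 138 tonnes
Effective payload = max payload * fill factor
= 138 * 0.96
= 132.48 tonnes

132.48 tonnes


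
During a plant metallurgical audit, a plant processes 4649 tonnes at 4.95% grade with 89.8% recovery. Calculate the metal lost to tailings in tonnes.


23.4728 tonnes

Total metal in feed:
= 4649 * 4.95 / 100 = 230.1255 tonnes
Metal recovered:
= 230.1255 * 89.8 / 100 = 206.652699 tonnes
Metal lost to tailings:
= 230.1255 - 206.652699
= 23.4728 tonnes


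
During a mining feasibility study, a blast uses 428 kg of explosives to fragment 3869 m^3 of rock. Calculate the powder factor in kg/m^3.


Powder factor = explosive mass / rock volume
= 428 / 3869
= 0.1106 kg/m^3

0.1106 kg/m^3


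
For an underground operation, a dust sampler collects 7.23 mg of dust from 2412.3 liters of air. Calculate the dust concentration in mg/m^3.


Convert liters to m^3: 1 m^3 = 1000 L
Concentration = mass / volume * 1000
= 7.23 / 2412.3 * 1000
= 0.002997139659 * 1000
= 2.9971 mg/m^3

2.9971 mg/m^3


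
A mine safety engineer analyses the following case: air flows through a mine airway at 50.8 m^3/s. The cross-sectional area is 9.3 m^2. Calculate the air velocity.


5.4624 m/s

Velocity = flow rate / cross-sectional area
= 50.8 / 9.3
= 5.4624 m/s


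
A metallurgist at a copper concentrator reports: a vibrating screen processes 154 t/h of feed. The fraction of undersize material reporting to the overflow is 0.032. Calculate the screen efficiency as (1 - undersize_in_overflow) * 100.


96.8%

Screen efficiency = (1 - fraction of undersize in overflow) * 100
= (1 - 0.032) * 100
= 0.968 * 100
= 96.8%


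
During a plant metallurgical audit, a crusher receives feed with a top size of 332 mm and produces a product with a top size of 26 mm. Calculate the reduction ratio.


12.7692

Reduction ratio = feed size / product size
= 332 / 26
= 12.7692


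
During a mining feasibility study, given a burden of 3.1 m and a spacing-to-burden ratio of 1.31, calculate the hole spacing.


4.061 m

Spacing = burden * ratio
= 3.1 * 1.31
= 4.061 m


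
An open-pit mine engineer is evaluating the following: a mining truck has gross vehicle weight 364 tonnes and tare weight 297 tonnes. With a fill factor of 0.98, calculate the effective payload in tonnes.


Maximum payload = gross - tare
= 364 - 297 = 67 tonnes
Effective payload = max payload * fill factor
= 67 * 0.98
= 65.66 tonnes

65.66 tonnes


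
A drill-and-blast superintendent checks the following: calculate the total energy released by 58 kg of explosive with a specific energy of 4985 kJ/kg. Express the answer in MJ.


Energy = mass * specific_energy / 1000
= 58 * 4985 / 1000
= 289130 / 1000
= 289.13 MJ

289.13 MJ


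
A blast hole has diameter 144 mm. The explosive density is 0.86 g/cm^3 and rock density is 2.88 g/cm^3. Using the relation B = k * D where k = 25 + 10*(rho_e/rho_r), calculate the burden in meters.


4.03 m

First, compute k:
rho_e / rho_r = 0.86 / 2.88 = 0.2986111111
k = 25 + 10 * 0.2986111111 = 27.98611111
Then, compute burden:
B = k * D / 1000 = 27.98611111 * 144 / 1000
= 4030 / 1000
= 4.03 m


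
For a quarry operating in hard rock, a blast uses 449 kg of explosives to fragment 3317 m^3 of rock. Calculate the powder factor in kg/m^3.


Powder factor = explosive mass / rock volume
= 449 / 3317
= 0.1354 kg/m^3

0.1354 kg/m^3


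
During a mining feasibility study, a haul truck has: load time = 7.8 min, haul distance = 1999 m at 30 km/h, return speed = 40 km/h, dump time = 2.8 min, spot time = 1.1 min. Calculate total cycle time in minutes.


Convert haul speed to m/min: 30 * 1000/60 = 500 m/min
Haul time = 1999 / 500 = 3.998 min
Convert return speed to m/min: 40 * 1000/60 = 666.6666667 m/min
Return time = 1999 / 666.6666667 = 2.9985 min
Total cycle time:
= 7.8 + 3.998 + 2.8 + 2.9985 + 1.1
= 18.6965 min

18.6965 min


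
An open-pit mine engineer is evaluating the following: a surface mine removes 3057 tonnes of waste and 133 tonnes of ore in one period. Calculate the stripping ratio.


Stripping ratio = waste tonnage / ore tonnage
= 3057 / 133
= 22.985

22.985


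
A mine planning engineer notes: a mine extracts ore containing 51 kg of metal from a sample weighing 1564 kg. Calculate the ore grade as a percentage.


Ore grade = (metal mass / ore mass) * 100
= (51 / 1564) * 100
= 0.03260869565 * 100
= 3.2609%

3.2609%


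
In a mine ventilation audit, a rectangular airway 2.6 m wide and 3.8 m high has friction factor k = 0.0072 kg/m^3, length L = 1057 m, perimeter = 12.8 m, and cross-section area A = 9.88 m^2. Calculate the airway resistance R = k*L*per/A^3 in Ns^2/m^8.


Compute the numerator:
k * L * per = 0.0072 * 1057 * 12.8
= 97.41312
Compute the denominator:
A^3 = 9.88^3 = 964.430272
Resistance:
R = 97.41312 / 964.430272
= 0.101 Ns^2/m^8

0.101 Ns^2/m^8


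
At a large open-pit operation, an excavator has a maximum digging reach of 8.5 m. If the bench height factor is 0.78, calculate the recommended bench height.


6.63 m

Bench height = reach * factor
= 8.5 * 0.78
= 6.63 m


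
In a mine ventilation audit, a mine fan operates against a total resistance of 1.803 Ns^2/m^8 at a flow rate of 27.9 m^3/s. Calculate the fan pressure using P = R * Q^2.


1403.4732 Pa

Compute Q^2:
Q^2 = 27.9^2 = 778.41
Compute pressure:
P = R * Q^2 = 1.803 * 778.41
= 1403.4732 Pa


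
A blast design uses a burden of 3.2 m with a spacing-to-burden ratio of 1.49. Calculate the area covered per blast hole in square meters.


First, find the spacing:
Spacing = burden * ratio = 3.2 * 1.49
= 4.768 m
Then, calculate the area:
Area = burden * spacing = 3.2 * 4.768
= 15.2576 m^2

15.2576 m^2


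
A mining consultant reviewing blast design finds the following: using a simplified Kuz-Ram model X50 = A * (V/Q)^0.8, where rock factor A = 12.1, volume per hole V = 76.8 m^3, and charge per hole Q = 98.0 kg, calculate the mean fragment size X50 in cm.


Compute V/Q:
V/Q = 76.8 / 98.0 = 0.7836734694
Raise to the power 0.8:
(V/Q)^0.8 = 0.7836734694^0.8 = 0.8228262069
Multiply by A:
X50 = 12.1 * 0.8228262069
= 9.9562 cm

9.9562 cm


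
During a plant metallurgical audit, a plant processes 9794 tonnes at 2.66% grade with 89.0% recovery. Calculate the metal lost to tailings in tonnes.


Total metal in feed:
= 9794 * 2.66 / 100 = 260.5204 tonnes
Metal recovered:
= 260.5204 * 89.0 / 100 = 231.863156 tonnes
Metal lost to tailings:
= 260.5204 - 231.863156
= 28.6572 tonnes

28.6572 tonnes


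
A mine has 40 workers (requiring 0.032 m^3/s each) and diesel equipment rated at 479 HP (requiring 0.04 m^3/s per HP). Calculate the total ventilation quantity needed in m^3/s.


Airflow for workers:
Q_people = 40 * 0.032 = 1.28 m^3/s
Airflow for diesel equipment:
Q_diesel = 479 * 0.04 = 19.16 m^3/s
Total ventilation:
Q_total = 1.28 + 19.16
= 20.44 m^3/s

20.44 m^3/s


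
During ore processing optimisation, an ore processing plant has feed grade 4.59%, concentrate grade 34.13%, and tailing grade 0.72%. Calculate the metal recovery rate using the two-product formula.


86.1307%

Using the two-product formula:
R = 100 * c * (f - t) / (f * (c - t))
Numerator = 100 * 34.13 * (4.59 - 0.72)
= 100 * 34.13 * 3.87
= 13208.31
Denominator = 4.59 * (34.13 - 0.72)
= 4.59 * 33.41
= 153.3519
R = 13208.31 / 153.3519
= 86.1307%


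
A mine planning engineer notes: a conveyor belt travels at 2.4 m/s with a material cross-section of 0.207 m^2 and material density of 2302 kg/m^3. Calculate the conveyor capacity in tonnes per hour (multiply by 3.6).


Volumetric flow = speed * area
= 2.4 * 0.207 = 0.4968 m^3/s
Mass flow = volumetric * density
= 0.4968 * 2302 = 1143.6336 kg/s
Convert to t/h: multiply by 3.6
Capacity = 1143.6336 * 3.6
= 4117.081 t/h

4117.081 t/h


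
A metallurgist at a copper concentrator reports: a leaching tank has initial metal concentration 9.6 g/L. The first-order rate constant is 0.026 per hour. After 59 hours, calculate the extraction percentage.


Compute the exponent:
-k * t = -0.026 * 59 = -1.534
Remaining concentration:
C = 9.6 * exp(-1.534)
= 9.6 * 0.2156712546
= 2.070444044 g/L
Extracted = 9.6 - 2.070444044 = 7.529555956 g/L
Extraction % = 7.529555956 / 9.6 * 100
= 78.4329%

78.4329%


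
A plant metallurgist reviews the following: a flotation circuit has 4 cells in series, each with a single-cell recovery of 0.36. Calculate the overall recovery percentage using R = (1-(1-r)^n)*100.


Complement of single-cell recovery:
1 - r = 1 - 0.36 = 0.64
Raise to power n:
(1 - r)^4 = 0.64^4 = 0.16777216
Overall recovery:
R = (1 - 0.16777216) * 100
= 83.2228%

83.2228%


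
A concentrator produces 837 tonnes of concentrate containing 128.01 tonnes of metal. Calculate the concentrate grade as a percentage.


Grade = (metal in concentrate / concentrate mass) * 100
= (128.01 / 837) * 100
= 0.1529390681 * 100
= 15.2939%

15.2939%
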